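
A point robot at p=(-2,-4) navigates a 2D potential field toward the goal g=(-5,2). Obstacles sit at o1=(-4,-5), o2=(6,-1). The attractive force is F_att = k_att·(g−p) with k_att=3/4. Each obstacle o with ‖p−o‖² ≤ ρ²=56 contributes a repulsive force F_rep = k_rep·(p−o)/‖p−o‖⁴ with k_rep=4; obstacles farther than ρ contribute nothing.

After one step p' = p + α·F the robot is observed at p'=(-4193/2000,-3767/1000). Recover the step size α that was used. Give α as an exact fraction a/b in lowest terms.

α = 1/20

F_att = 3/4·(g−p) = 3/4·(-3,6) = (-2.2500,4.5000)
o1: d²=5 ≤ ρ²=56; F_rep = 4·(2,1)/5² = (0.3200,0.1600)
o2: d²=73 > ρ²=56 → inactive
F = F_att + ΣF_rep = (-1.9300,4.6600)
Δp = p'−p = (-0.0965,0.2330); α = Δx/Fx = (-193/2000) / (-193/100) = 1/20
check: Δy/Fy = (233/1000) / (233/50) = 1/20 ✓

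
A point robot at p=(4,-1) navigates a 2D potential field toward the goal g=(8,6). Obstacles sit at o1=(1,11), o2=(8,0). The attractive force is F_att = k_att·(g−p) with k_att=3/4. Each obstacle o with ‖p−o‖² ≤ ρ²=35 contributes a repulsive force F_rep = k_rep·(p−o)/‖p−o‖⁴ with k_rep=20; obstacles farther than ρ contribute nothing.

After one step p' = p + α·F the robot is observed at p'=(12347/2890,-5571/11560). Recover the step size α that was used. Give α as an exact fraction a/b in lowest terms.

F_att = 3/4·(g−p) = 3/4·(4,7) = (3.0000,5.2500)
o1: d²=153 > ρ²=35 → inactive
o2: d²=17 ≤ ρ²=35; F_rep = 20·(-4,-1)/17² = (-0.2768,-0.0692)
F = F_att + ΣF_rep = (2.7232,5.1808)
Δp = p'−p = (0.2723,0.5181); α = Δx/Fx = (787/2890) / (787/289) = 1/10
check: Δy/Fy = (5989/11560) / (5989/1156) = 1/10 ✓

α = 1/10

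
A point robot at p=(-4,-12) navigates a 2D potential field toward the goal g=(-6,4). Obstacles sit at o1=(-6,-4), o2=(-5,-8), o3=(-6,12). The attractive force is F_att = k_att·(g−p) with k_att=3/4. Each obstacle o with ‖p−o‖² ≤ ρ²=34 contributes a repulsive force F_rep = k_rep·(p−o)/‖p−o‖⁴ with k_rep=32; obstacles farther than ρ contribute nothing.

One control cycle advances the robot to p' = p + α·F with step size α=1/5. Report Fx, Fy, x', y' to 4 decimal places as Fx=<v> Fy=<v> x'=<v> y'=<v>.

F_att = 3/4·(g−p) = 3/4·(-2,16) = (-1.5000,12.0000)
o1: d²=68 > ρ²=34 → inactive
o2: d²=17 ≤ ρ²=34; F_rep = 32·(1,-4)/17² = (0.1107,-0.4429)
o3: d²=580 > ρ²=34 → inactive
F = F_att + ΣF_rep = (-1.3893,11.5571)
p' = p + 1/5·F = (-4.2779,-9.6886)

Fx=-1.3893 Fy=11.5571 x'=-4.2779 y'=-9.6886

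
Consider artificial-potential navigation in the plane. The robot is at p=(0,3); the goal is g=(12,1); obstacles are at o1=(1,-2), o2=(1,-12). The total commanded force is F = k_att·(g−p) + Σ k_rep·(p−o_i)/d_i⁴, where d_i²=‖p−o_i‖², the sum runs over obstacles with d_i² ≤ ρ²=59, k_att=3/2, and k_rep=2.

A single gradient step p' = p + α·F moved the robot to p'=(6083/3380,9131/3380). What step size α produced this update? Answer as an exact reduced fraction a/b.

α = 1/10

F_att = 3/2·(g−p) = 3/2·(12,-2) = (18.0000,-3.0000)
o1: d²=26 ≤ ρ²=59; F_rep = 2·(-1,5)/26² = (-0.0030,0.0148)
o2: d²=226 > ρ²=59 → inactive
F = F_att + ΣF_rep = (17.9970,-2.9852)
Δp = p'−p = (1.7997,-0.2985); α = Δx/Fx = (6083/3380) / (6083/338) = 1/10
check: Δy/Fy = (-1009/3380) / (-1009/338) = 1/10 ✓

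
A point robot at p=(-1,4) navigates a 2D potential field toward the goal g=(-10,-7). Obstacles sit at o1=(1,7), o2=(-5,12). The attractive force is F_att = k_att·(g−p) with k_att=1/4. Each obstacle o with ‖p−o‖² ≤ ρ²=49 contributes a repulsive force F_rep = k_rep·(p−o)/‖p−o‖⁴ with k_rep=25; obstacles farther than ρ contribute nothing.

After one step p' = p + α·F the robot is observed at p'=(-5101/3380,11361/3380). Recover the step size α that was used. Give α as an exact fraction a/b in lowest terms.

F_att = 1/4·(g−p) = 1/4·(-9,-11) = (-2.2500,-2.7500)
o1: d²=13 ≤ ρ²=49; F_rep = 25·(-2,-3)/13² = (-0.2959,-0.4438)
o2: d²=80 > ρ²=49 → inactive
F = F_att + ΣF_rep = (-2.5459,-3.1938)
Δp = p'−p = (-0.5092,-0.6388); α = Δx/Fx = (-1721/3380) / (-1721/676) = 1/5
check: Δy/Fy = (-2159/3380) / (-2159/676) = 1/5 ✓

α = 1/5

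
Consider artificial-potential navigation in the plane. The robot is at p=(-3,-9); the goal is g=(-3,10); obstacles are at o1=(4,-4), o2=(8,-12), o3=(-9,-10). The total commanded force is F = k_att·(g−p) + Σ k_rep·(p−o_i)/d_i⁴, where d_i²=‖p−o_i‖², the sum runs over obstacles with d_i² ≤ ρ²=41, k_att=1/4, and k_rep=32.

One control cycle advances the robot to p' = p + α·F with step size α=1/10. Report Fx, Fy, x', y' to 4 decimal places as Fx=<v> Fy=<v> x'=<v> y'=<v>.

Fx=0.1402 Fy=4.7734 x'=-2.9860 y'=-8.5227

F_att = 1/4·(g−p) = 1/4·(0,19) = (0.0000,4.7500)
o1: d²=74 > ρ²=41 → inactive
o2: d²=130 > ρ²=41 → inactive
o3: d²=37 ≤ ρ²=41; F_rep = 32·(6,1)/37² = (0.1402,0.0234)
F = F_att + ΣF_rep = (0.1402,4.7734)
p' = p + 1/10·F = (-2.9860,-8.5227)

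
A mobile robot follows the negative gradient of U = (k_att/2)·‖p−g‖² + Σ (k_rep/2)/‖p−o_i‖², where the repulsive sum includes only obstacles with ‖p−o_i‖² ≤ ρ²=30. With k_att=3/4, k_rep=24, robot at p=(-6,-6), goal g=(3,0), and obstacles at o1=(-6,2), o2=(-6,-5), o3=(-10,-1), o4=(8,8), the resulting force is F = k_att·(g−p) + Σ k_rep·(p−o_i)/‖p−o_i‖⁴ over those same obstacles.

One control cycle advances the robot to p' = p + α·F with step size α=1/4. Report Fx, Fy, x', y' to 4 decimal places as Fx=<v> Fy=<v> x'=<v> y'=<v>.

F_att = 3/4·(g−p) = 3/4·(9,6) = (6.7500,4.5000)
o1: d²=64 > ρ²=30 → inactive
o2: d²=1 ≤ ρ²=30; F_rep = 24·(0,-1)/1² = (0.0000,-24.0000)
o3: d²=41 > ρ²=30 → inactive
o4: d²=392 > ρ²=30 → inactive
F = F_att + ΣF_rep = (6.7500,-19.5000)
p' = p + 1/4·F = (-4.3125,-10.8750)

Fx=6.7500 Fy=-19.5000 x'=-4.3125 y'=-10.8750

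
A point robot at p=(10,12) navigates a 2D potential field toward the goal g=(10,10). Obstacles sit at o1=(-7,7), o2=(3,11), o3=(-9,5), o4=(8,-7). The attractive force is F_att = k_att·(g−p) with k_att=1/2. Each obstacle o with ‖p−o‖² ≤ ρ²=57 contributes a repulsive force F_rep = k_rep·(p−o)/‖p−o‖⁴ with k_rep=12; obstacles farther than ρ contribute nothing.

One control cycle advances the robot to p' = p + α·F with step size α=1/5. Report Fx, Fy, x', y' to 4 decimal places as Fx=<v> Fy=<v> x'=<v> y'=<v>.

F_att = 1/2·(g−p) = 1/2·(0,-2) = (0.0000,-1.0000)
o1: d²=314 > ρ²=57 → inactive
o2: d²=50 ≤ ρ²=57; F_rep = 12·(7,1)/50² = (0.0336,0.0048)
o3: d²=410 > ρ²=57 → inactive
o4: d²=365 > ρ²=57 → inactive
F = F_att + ΣF_rep = (0.0336,-0.9952)
p' = p + 1/5·F = (10.0067,11.8010)

Fx=0.0336 Fy=-0.9952 x'=10.0067 y'=11.8010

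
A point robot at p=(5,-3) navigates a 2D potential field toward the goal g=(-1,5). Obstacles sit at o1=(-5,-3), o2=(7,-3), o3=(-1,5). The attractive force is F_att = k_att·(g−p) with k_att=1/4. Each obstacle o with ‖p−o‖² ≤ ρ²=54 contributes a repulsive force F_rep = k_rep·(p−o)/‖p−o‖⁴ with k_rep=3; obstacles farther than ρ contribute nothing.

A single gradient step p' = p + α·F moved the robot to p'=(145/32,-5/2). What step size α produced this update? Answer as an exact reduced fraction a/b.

F_att = 1/4·(g−p) = 1/4·(-6,8) = (-1.5000,2.0000)
o1: d²=100 > ρ²=54 → inactive
o2: d²=4 ≤ ρ²=54; F_rep = 3·(-2,0)/4² = (-0.3750,0.0000)
o3: d²=100 > ρ²=54 → inactive
F = F_att + ΣF_rep = (-1.8750,2.0000)
Δp = p'−p = (-0.4688,0.5000); α = Δx/Fx = (-15/32) / (-15/8) = 1/4
check: Δy/Fy = (1/2) / (2) = 1/4 ✓

α = 1/4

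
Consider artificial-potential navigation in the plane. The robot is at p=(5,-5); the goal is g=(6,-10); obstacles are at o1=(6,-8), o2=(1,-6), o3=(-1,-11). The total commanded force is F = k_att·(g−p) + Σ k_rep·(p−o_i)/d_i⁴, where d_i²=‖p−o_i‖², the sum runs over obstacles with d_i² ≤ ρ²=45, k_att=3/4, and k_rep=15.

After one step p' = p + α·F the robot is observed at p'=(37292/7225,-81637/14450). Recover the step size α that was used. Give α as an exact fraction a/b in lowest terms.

α = 1/5

F_att = 3/4·(g−p) = 3/4·(1,-5) = (0.7500,-3.7500)
o1: d²=10 ≤ ρ²=45; F_rep = 15·(-1,3)/10² = (-0.1500,0.4500)
o2: d²=17 ≤ ρ²=45; F_rep = 15·(4,1)/17² = (0.2076,0.0519)
o3: d²=72 > ρ²=45 → inactive
F = F_att + ΣF_rep = (0.8076,-3.2481)
Δp = p'−p = (0.1615,-0.6496); α = Δx/Fx = (1167/7225) / (1167/1445) = 1/5
check: Δy/Fy = (-9387/14450) / (-9387/2890) = 1/5 ✓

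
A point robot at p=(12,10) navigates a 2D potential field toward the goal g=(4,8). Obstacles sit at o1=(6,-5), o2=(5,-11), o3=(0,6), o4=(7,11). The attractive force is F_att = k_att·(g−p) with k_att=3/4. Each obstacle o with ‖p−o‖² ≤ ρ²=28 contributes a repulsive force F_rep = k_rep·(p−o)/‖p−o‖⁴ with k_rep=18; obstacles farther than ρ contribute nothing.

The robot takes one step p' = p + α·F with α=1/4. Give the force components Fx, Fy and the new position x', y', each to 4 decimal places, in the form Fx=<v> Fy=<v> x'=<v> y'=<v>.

Fx=-5.8669 Fy=-1.5266 x'=10.5333 y'=9.6183

F_att = 3/4·(g−p) = 3/4·(-8,-2) = (-6.0000,-1.5000)
o1: d²=261 > ρ²=28 → inactive
o2: d²=490 > ρ²=28 → inactive
o3: d²=160 > ρ²=28 → inactive
o4: d²=26 ≤ ρ²=28; F_rep = 18·(5,-1)/26² = (0.1331,-0.0266)
F = F_att + ΣF_rep = (-5.8669,-1.5266)
p' = p + 1/4·F = (10.5333,9.6183)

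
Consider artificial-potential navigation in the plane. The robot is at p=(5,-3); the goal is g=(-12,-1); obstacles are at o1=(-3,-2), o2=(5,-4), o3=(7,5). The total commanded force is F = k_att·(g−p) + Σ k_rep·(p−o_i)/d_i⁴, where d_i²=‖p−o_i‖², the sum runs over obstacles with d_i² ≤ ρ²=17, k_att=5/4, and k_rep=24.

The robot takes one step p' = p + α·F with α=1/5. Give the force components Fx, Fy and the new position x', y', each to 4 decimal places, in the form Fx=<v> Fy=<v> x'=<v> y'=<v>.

Fx=-21.2500 Fy=26.5000 x'=0.7500 y'=2.3000

F_att = 5/4·(g−p) = 5/4·(-17,2) = (-21.2500,2.5000)
o1: d²=65 > ρ²=17 → inactive
o2: d²=1 ≤ ρ²=17; F_rep = 24·(0,1)/1² = (0.0000,24.0000)
o3: d²=68 > ρ²=17 → inactive
F = F_att + ΣF_rep = (-21.2500,26.5000)
p' = p + 1/5·F = (0.7500,2.3000)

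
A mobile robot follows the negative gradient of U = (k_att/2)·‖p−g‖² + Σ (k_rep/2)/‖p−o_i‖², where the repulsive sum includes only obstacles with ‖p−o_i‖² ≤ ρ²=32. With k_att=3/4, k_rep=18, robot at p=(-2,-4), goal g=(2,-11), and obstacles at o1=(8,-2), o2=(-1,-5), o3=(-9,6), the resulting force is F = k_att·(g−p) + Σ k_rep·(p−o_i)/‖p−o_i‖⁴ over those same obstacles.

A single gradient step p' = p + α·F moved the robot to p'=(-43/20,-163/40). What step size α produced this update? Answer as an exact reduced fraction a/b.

F_att = 3/4·(g−p) = 3/4·(4,-7) = (3.0000,-5.2500)
o1: d²=104 > ρ²=32 → inactive
o2: d²=2 ≤ ρ²=32; F_rep = 18·(-1,1)/2² = (-4.5000,4.5000)
o3: d²=149 > ρ²=32 → inactive
F = F_att + ΣF_rep = (-1.5000,-0.7500)
Δp = p'−p = (-0.1500,-0.0750); α = Δx/Fx = (-3/20) / (-3/2) = 1/10
check: Δy/Fy = (-3/40) / (-3/4) = 1/10 ✓

α = 1/10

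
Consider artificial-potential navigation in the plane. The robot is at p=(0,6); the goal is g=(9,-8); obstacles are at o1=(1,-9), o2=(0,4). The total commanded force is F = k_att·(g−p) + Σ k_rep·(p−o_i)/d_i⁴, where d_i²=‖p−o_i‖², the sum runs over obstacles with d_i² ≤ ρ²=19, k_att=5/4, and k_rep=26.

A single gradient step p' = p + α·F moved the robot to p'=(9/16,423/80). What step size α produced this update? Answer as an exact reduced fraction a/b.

F_att = 5/4·(g−p) = 5/4·(9,-14) = (11.2500,-17.5000)
o1: d²=226 > ρ²=19 → inactive
o2: d²=4 ≤ ρ²=19; F_rep = 26·(0,2)/4² = (0.0000,3.2500)
F = F_att + ΣF_rep = (11.2500,-14.2500)
Δp = p'−p = (0.5625,-0.7125); α = Δx/Fx = (9/16) / (45/4) = 1/20
check: Δy/Fy = (-57/80) / (-57/4) = 1/20 ✓

α = 1/20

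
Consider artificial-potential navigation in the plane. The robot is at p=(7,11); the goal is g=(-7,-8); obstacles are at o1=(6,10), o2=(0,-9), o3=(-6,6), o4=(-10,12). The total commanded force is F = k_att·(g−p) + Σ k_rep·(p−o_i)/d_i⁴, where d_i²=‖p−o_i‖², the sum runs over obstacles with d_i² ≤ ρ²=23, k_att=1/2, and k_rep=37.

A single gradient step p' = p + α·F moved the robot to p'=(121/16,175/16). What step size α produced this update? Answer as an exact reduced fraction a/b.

F_att = 1/2·(g−p) = 1/2·(-14,-19) = (-7.0000,-9.5000)
o1: d²=2 ≤ ρ²=23; F_rep = 37·(1,1)/2² = (9.2500,9.2500)
o2: d²=449 > ρ²=23 → inactive
o3: d²=194 > ρ²=23 → inactive
o4: d²=290 > ρ²=23 → inactive
F = F_att + ΣF_rep = (2.2500,-0.2500)
Δp = p'−p = (0.5625,-0.0625); α = Δx/Fx = (9/16) / (9/4) = 1/4
check: Δy/Fy = (-1/16) / (-1/4) = 1/4 ✓

α = 1/4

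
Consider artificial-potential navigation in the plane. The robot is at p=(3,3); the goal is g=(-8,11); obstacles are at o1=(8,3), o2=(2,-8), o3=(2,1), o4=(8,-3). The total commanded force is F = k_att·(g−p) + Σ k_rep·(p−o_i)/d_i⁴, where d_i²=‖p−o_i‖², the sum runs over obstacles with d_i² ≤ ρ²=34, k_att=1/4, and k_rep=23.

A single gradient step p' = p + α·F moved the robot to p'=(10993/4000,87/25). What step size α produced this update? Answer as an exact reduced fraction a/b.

F_att = 1/4·(g−p) = 1/4·(-11,8) = (-2.7500,2.0000)
o1: d²=25 ≤ ρ²=34; F_rep = 23·(-5,0)/25² = (-0.1840,0.0000)
o2: d²=122 > ρ²=34 → inactive
o3: d²=5 ≤ ρ²=34; F_rep = 23·(1,2)/5² = (0.9200,1.8400)
o4: d²=61 > ρ²=34 → inactive
F = F_att + ΣF_rep = (-2.0140,3.8400)
Δp = p'−p = (-0.2517,0.4800); α = Δx/Fx = (-1007/4000) / (-1007/500) = 1/8
check: Δy/Fy = (12/25) / (96/25) = 1/8 ✓

α = 1/8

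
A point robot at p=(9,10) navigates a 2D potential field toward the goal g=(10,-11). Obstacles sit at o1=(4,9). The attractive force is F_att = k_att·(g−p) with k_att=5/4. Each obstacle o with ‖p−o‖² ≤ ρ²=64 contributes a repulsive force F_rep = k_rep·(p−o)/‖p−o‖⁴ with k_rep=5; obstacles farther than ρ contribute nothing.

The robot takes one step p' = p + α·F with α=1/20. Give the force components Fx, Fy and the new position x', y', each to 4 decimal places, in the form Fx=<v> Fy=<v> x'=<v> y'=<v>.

F_att = 5/4·(g−p) = 5/4·(1,-21) = (1.2500,-26.2500)
o1: d²=26 ≤ ρ²=64; F_rep = 5·(5,1)/26² = (0.0370,0.0074)
F = F_att + ΣF_rep = (1.2870,-26.2426)
p' = p + 1/20·F = (9.0643,8.6879)

Fx=1.2870 Fy=-26.2426 x'=9.0643 y'=8.6879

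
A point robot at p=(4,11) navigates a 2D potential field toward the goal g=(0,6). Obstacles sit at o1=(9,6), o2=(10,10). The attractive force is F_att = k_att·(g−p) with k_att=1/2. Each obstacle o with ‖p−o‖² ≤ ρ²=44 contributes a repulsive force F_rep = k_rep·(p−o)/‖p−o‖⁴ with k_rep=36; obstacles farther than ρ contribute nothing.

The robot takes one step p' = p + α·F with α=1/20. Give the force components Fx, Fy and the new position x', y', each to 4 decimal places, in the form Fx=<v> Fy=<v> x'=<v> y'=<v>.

F_att = 1/2·(g−p) = 1/2·(-4,-5) = (-2.0000,-2.5000)
o1: d²=50 > ρ²=44 → inactive
o2: d²=37 ≤ ρ²=44; F_rep = 36·(-6,1)/37² = (-0.1578,0.0263)
F = F_att + ΣF_rep = (-2.1578,-2.4737)
p' = p + 1/20·F = (3.8921,10.8763)

Fx=-2.1578 Fy=-2.4737 x'=3.8921 y'=10.8763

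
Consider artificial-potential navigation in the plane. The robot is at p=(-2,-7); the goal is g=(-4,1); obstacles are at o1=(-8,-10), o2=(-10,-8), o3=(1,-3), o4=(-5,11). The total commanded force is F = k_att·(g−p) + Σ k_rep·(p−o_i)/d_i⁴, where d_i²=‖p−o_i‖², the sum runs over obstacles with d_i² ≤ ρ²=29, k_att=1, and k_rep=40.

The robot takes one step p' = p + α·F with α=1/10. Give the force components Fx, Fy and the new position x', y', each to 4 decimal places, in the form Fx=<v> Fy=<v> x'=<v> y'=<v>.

Fx=-2.1920 Fy=7.7440 x'=-2.2192 y'=-6.2256

F_att = 1·(g−p) = 1·(-2,8) = (-2.0000,8.0000)
o1: d²=45 > ρ²=29 → inactive
o2: d²=65 > ρ²=29 → inactive
o3: d²=25 ≤ ρ²=29; F_rep = 40·(-3,-4)/25² = (-0.1920,-0.2560)
o4: d²=333 > ρ²=29 → inactive
F = F_att + ΣF_rep = (-2.1920,7.7440)
p' = p + 1/10·F = (-2.2192,-6.2256)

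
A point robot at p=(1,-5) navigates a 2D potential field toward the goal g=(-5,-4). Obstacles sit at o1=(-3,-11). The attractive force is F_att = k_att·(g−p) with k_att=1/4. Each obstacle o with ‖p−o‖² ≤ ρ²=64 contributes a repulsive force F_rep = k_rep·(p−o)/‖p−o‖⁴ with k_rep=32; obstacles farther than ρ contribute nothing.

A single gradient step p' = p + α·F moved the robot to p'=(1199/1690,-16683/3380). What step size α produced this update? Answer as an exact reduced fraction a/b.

α = 1/5

F_att = 1/4·(g−p) = 1/4·(-6,1) = (-1.5000,0.2500)
o1: d²=52 ≤ ρ²=64; F_rep = 32·(4,6)/52² = (0.0473,0.0710)
F = F_att + ΣF_rep = (-1.4527,0.3210)
Δp = p'−p = (-0.2905,0.0642); α = Δx/Fx = (-491/1690) / (-491/338) = 1/5
check: Δy/Fy = (217/3380) / (217/676) = 1/5 ✓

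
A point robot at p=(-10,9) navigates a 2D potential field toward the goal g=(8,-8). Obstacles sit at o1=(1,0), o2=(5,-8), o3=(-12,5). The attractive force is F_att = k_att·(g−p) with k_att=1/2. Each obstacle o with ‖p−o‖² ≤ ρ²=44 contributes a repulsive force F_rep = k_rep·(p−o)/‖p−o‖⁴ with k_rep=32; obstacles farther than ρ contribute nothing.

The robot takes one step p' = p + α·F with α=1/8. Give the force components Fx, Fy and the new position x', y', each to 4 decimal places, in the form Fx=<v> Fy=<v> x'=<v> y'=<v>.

Fx=9.1600 Fy=-8.1800 x'=-8.8550 y'=7.9775

F_att = 1/2·(g−p) = 1/2·(18,-17) = (9.0000,-8.5000)
o1: d²=202 > ρ²=44 → inactive
o2: d²=514 > ρ²=44 → inactive
o3: d²=20 ≤ ρ²=44; F_rep = 32·(2,4)/20² = (0.1600,0.3200)
F = F_att + ΣF_rep = (9.1600,-8.1800)
p' = p + 1/8·F = (-8.8550,7.9775)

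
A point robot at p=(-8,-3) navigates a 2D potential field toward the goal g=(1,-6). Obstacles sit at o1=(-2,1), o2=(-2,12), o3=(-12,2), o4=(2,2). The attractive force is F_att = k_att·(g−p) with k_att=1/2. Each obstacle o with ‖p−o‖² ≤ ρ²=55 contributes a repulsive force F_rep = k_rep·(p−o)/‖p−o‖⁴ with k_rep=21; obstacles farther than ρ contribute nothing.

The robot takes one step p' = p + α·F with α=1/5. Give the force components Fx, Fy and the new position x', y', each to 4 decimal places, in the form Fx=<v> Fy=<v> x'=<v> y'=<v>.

F_att = 1/2·(g−p) = 1/2·(9,-3) = (4.5000,-1.5000)
o1: d²=52 ≤ ρ²=55; F_rep = 21·(-6,-4)/52² = (-0.0466,-0.0311)
o2: d²=261 > ρ²=55 → inactive
o3: d²=41 ≤ ρ²=55; F_rep = 21·(4,-5)/41² = (0.0500,-0.0625)
o4: d²=125 > ρ²=55 → inactive
F = F_att + ΣF_rep = (4.5034,-1.5935)
p' = p + 1/5·F = (-7.0993,-3.3187)

Fx=4.5034 Fy=-1.5935 x'=-7.0993 y'=-3.3187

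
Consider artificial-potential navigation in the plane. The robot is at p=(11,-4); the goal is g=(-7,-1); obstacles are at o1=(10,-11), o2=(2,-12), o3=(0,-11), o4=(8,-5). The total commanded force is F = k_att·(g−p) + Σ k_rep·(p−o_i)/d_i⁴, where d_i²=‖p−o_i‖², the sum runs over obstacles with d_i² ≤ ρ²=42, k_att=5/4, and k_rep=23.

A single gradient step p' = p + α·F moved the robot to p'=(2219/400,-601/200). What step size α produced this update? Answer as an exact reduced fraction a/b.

F_att = 5/4·(g−p) = 5/4·(-18,3) = (-22.5000,3.7500)
o1: d²=50 > ρ²=42 → inactive
o2: d²=145 > ρ²=42 → inactive
o3: d²=170 > ρ²=42 → inactive
o4: d²=10 ≤ ρ²=42; F_rep = 23·(3,1)/10² = (0.6900,0.2300)
F = F_att + ΣF_rep = (-21.8100,3.9800)
Δp = p'−p = (-5.4525,0.9950); α = Δx/Fx = (-2181/400) / (-2181/100) = 1/4
check: Δy/Fy = (199/200) / (199/50) = 1/4 ✓

α = 1/4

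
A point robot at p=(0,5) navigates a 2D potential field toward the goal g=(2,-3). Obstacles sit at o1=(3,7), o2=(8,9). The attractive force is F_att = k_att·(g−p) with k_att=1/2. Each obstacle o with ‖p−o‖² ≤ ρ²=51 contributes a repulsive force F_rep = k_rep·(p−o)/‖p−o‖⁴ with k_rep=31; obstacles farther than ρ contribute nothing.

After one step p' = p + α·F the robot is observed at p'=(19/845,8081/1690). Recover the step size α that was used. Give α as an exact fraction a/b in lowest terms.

F_att = 1/2·(g−p) = 1/2·(2,-8) = (1.0000,-4.0000)
o1: d²=13 ≤ ρ²=51; F_rep = 31·(-3,-2)/13² = (-0.5503,-0.3669)
o2: d²=80 > ρ²=51 → inactive
F = F_att + ΣF_rep = (0.4497,-4.3669)
Δp = p'−p = (0.0225,-0.2183); α = Δx/Fx = (19/845) / (76/169) = 1/20
check: Δy/Fy = (-369/1690) / (-738/169) = 1/20 ✓

α = 1/20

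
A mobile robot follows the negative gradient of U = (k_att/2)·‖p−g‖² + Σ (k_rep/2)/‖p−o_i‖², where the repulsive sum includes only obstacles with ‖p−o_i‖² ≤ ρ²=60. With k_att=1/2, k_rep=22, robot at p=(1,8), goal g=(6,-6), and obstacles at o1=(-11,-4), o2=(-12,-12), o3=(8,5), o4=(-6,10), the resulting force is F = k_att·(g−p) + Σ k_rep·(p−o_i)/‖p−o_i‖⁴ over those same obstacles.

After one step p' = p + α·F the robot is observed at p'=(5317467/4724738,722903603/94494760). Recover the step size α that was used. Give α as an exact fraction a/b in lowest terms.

α = 1/20

F_att = 1/2·(g−p) = 1/2·(5,-14) = (2.5000,-7.0000)
o1: d²=288 > ρ²=60 → inactive
o2: d²=569 > ρ²=60 → inactive
o3: d²=58 ≤ ρ²=60; F_rep = 22·(-7,3)/58² = (-0.0458,0.0196)
o4: d²=53 ≤ ρ²=60; F_rep = 22·(7,-2)/53² = (0.0548,-0.0157)
F = F_att + ΣF_rep = (2.5090,-6.9960)
Δp = p'−p = (0.1255,-0.3498); α = Δx/Fx = (592729/4724738) / (5927290/2362369) = 1/20
check: Δy/Fy = (-33054477/94494760) / (-33054477/4724738) = 1/20 ✓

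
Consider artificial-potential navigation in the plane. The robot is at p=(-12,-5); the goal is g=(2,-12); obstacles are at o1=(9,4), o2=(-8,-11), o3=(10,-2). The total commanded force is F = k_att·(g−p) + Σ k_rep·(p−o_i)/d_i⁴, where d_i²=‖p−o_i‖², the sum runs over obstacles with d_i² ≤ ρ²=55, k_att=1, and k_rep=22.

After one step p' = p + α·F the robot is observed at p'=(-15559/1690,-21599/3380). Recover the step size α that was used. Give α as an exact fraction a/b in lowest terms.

F_att = 1·(g−p) = 1·(14,-7) = (14.0000,-7.0000)
o1: d²=522 > ρ²=55 → inactive
o2: d²=52 ≤ ρ²=55; F_rep = 22·(-4,6)/52² = (-0.0325,0.0488)
o3: d²=493 > ρ²=55 → inactive
F = F_att + ΣF_rep = (13.9675,-6.9512)
Δp = p'−p = (2.7935,-1.3902); α = Δx/Fx = (4721/1690) / (4721/338) = 1/5
check: Δy/Fy = (-4699/3380) / (-4699/676) = 1/5 ✓

α = 1/5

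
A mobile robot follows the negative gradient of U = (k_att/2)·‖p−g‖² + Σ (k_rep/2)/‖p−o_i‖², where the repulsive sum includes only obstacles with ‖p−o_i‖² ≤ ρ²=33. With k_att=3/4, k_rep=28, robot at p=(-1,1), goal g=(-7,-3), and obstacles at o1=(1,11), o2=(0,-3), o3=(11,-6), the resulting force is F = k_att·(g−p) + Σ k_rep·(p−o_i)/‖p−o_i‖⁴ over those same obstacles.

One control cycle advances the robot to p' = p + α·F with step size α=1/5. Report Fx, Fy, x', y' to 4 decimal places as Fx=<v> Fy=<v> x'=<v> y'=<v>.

F_att = 3/4·(g−p) = 3/4·(-6,-4) = (-4.5000,-3.0000)
o1: d²=104 > ρ²=33 → inactive
o2: d²=17 ≤ ρ²=33; F_rep = 28·(-1,4)/17² = (-0.0969,0.3875)
o3: d²=193 > ρ²=33 → inactive
F = F_att + ΣF_rep = (-4.5969,-2.6125)
p' = p + 1/5·F = (-1.9194,0.4775)

Fx=-4.5969 Fy=-2.6125 x'=-1.9194 y'=0.4775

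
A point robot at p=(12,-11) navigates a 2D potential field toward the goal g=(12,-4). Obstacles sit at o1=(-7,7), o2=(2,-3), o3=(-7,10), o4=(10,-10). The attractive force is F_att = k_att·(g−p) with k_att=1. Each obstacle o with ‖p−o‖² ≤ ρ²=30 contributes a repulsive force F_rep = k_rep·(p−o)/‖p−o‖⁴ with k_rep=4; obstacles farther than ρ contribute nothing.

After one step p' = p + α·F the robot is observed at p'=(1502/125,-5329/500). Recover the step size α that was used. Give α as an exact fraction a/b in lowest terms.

α = 1/20

F_att = 1·(g−p) = 1·(0,7) = (0.0000,7.0000)
o1: d²=685 > ρ²=30 → inactive
o2: d²=164 > ρ²=30 → inactive
o3: d²=802 > ρ²=30 → inactive
o4: d²=5 ≤ ρ²=30; F_rep = 4·(2,-1)/5² = (0.3200,-0.1600)
F = F_att + ΣF_rep = (0.3200,6.8400)
Δp = p'−p = (0.0160,0.3420); α = Δx/Fx = (2/125) / (8/25) = 1/20
check: Δy/Fy = (171/500) / (171/25) = 1/20 ✓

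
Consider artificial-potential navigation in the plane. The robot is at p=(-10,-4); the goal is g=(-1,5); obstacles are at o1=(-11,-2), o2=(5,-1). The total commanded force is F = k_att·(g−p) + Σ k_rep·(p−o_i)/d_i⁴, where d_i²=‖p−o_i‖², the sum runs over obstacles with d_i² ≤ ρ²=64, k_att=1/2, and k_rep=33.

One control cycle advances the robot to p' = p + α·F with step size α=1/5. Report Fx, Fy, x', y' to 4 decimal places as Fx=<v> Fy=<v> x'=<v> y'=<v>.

Fx=5.8200 Fy=1.8600 x'=-8.8360 y'=-3.6280

F_att = 1/2·(g−p) = 1/2·(9,9) = (4.5000,4.5000)
o1: d²=5 ≤ ρ²=64; F_rep = 33·(1,-2)/5² = (1.3200,-2.6400)
o2: d²=234 > ρ²=64 → inactive
F = F_att + ΣF_rep = (5.8200,1.8600)
p' = p + 1/5·F = (-8.8360,-3.6280)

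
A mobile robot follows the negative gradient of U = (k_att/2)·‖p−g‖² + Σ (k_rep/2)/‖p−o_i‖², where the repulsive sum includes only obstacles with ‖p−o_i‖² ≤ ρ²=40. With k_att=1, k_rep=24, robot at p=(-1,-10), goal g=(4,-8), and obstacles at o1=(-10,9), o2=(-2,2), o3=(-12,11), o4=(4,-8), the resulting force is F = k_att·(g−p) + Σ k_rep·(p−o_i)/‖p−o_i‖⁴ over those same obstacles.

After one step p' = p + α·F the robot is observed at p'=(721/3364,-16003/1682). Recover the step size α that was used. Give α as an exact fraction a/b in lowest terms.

α = 1/4

F_att = 1·(g−p) = 1·(5,2) = (5.0000,2.0000)
o1: d²=442 > ρ²=40 → inactive
o2: d²=145 > ρ²=40 → inactive
o3: d²=562 > ρ²=40 → inactive
o4: d²=29 ≤ ρ²=40; F_rep = 24·(-5,-2)/29² = (-0.1427,-0.0571)
F = F_att + ΣF_rep = (4.8573,1.9429)
Δp = p'−p = (1.2143,0.4857); α = Δx/Fx = (4085/3364) / (4085/841) = 1/4
check: Δy/Fy = (817/1682) / (1634/841) = 1/4 ✓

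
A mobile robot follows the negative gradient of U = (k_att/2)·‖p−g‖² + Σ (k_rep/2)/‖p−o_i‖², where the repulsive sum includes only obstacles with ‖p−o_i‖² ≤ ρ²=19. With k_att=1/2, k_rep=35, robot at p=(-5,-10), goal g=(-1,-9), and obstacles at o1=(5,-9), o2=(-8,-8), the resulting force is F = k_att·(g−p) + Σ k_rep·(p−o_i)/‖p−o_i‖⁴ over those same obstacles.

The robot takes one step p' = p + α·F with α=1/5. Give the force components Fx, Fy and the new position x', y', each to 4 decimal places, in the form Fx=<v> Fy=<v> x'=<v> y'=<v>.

F_att = 1/2·(g−p) = 1/2·(4,1) = (2.0000,0.5000)
o1: d²=101 > ρ²=19 → inactive
o2: d²=13 ≤ ρ²=19; F_rep = 35·(3,-2)/13² = (0.6213,-0.4142)
F = F_att + ΣF_rep = (2.6213,0.0858)
p' = p + 1/5·F = (-4.4757,-9.9828)

Fx=2.6213 Fy=0.0858 x'=-4.4757 y'=-9.9828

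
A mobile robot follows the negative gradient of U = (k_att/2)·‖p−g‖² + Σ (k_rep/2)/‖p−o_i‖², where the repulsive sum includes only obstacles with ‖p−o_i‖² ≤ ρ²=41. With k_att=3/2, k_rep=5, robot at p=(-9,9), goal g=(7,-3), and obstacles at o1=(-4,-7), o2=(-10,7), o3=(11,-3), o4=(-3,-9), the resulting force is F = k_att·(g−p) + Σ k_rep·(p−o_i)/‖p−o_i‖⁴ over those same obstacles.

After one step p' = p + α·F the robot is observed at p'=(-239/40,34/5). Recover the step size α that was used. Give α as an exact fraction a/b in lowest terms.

α = 1/8

F_att = 3/2·(g−p) = 3/2·(16,-12) = (24.0000,-18.0000)
o1: d²=281 > ρ²=41 → inactive
o2: d²=5 ≤ ρ²=41; F_rep = 5·(1,2)/5² = (0.2000,0.4000)
o3: d²=544 > ρ²=41 → inactive
o4: d²=360 > ρ²=41 → inactive
F = F_att + ΣF_rep = (24.2000,-17.6000)
Δp = p'−p = (3.0250,-2.2000); α = Δx/Fx = (121/40) / (121/5) = 1/8
check: Δy/Fy = (-11/5) / (-88/5) = 1/8 ✓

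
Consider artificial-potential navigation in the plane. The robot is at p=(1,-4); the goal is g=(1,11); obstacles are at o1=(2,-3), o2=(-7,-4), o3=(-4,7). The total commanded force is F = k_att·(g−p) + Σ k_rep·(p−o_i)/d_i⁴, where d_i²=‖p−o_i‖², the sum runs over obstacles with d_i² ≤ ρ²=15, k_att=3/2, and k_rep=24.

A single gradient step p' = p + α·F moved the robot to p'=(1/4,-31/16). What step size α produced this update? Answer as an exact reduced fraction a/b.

α = 1/8

F_att = 3/2·(g−p) = 3/2·(0,15) = (0.0000,22.5000)
o1: d²=2 ≤ ρ²=15; F_rep = 24·(-1,-1)/2² = (-6.0000,-6.0000)
o2: d²=64 > ρ²=15 → inactive
o3: d²=146 > ρ²=15 → inactive
F = F_att + ΣF_rep = (-6.0000,16.5000)
Δp = p'−p = (-0.7500,2.0625); α = Δx/Fx = (-3/4) / (-6) = 1/8
check: Δy/Fy = (33/16) / (33/2) = 1/8 ✓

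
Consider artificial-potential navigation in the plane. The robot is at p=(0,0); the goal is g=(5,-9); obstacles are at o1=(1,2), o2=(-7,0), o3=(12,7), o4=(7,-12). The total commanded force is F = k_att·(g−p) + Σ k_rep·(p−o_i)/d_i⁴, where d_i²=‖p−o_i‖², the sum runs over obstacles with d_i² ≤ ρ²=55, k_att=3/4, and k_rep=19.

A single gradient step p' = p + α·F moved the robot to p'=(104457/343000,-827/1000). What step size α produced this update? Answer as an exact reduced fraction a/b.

F_att = 3/4·(g−p) = 3/4·(5,-9) = (3.7500,-6.7500)
o1: d²=5 ≤ ρ²=55; F_rep = 19·(-1,-2)/5² = (-0.7600,-1.5200)
o2: d²=49 ≤ ρ²=55; F_rep = 19·(7,0)/49² = (0.0554,0.0000)
o3: d²=193 > ρ²=55 → inactive
o4: d²=193 > ρ²=55 → inactive
F = F_att + ΣF_rep = (3.0454,-8.2700)
Δp = p'−p = (0.3045,-0.8270); α = Δx/Fx = (104457/343000) / (104457/34300) = 1/10
check: Δy/Fy = (-827/1000) / (-827/100) = 1/10 ✓

α = 1/10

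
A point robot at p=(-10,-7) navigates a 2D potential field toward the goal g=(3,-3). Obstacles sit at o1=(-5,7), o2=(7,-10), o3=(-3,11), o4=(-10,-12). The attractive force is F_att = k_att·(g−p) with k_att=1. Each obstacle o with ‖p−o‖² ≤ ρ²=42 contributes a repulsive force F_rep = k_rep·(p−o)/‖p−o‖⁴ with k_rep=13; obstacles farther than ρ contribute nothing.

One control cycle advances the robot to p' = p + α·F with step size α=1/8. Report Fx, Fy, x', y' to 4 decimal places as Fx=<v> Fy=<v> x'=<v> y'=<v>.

Fx=13.0000 Fy=4.1040 x'=-8.3750 y'=-6.4870

F_att = 1·(g−p) = 1·(13,4) = (13.0000,4.0000)
o1: d²=221 > ρ²=42 → inactive
o2: d²=298 > ρ²=42 → inactive
o3: d²=373 > ρ²=42 → inactive
o4: d²=25 ≤ ρ²=42; F_rep = 13·(0,5)/25² = (0.0000,0.1040)
F = F_att + ΣF_rep = (13.0000,4.1040)
p' = p + 1/8·F = (-8.3750,-6.4870)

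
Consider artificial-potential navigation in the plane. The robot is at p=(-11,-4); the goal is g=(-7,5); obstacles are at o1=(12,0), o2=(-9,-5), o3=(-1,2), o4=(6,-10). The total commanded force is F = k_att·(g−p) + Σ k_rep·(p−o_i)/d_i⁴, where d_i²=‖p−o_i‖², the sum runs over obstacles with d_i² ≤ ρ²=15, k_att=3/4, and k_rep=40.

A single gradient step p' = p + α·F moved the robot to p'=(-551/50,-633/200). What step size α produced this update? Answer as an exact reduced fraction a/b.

F_att = 3/4·(g−p) = 3/4·(4,9) = (3.0000,6.7500)
o1: d²=545 > ρ²=15 → inactive
o2: d²=5 ≤ ρ²=15; F_rep = 40·(-2,1)/5² = (-3.2000,1.6000)
o3: d²=136 > ρ²=15 → inactive
o4: d²=325 > ρ²=15 → inactive
F = F_att + ΣF_rep = (-0.2000,8.3500)
Δp = p'−p = (-0.0200,0.8350); α = Δx/Fx = (-1/50) / (-1/5) = 1/10
check: Δy/Fy = (167/200) / (167/20) = 1/10 ✓

α = 1/10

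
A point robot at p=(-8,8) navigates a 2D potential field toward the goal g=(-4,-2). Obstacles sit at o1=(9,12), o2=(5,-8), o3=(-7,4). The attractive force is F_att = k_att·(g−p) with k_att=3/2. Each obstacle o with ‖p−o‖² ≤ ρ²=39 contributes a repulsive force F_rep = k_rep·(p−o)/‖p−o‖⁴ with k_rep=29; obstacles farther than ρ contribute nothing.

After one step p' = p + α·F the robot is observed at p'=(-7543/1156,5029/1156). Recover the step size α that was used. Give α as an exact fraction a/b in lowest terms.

F_att = 3/2·(g−p) = 3/2·(4,-10) = (6.0000,-15.0000)
o1: d²=305 > ρ²=39 → inactive
o2: d²=425 > ρ²=39 → inactive
o3: d²=17 ≤ ρ²=39; F_rep = 29·(-1,4)/17² = (-0.1003,0.4014)
F = F_att + ΣF_rep = (5.8997,-14.5986)
Δp = p'−p = (1.4749,-3.6497); α = Δx/Fx = (1705/1156) / (1705/289) = 1/4
check: Δy/Fy = (-4219/1156) / (-4219/289) = 1/4 ✓

α = 1/4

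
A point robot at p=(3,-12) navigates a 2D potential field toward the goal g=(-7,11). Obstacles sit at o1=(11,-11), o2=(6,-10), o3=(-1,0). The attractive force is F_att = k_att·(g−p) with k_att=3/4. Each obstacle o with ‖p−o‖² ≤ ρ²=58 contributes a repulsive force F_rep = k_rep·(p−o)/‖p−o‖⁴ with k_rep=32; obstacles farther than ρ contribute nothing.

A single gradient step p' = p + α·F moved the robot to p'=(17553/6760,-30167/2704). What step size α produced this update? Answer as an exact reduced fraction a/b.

F_att = 3/4·(g−p) = 3/4·(-10,23) = (-7.5000,17.2500)
o1: d²=65 > ρ²=58 → inactive
o2: d²=13 ≤ ρ²=58; F_rep = 32·(-3,-2)/13² = (-0.5680,-0.3787)
o3: d²=160 > ρ²=58 → inactive
F = F_att + ΣF_rep = (-8.0680,16.8713)
Δp = p'−p = (-0.4034,0.8436); α = Δx/Fx = (-2727/6760) / (-2727/338) = 1/20
check: Δy/Fy = (2281/2704) / (11405/676) = 1/20 ✓

α = 1/20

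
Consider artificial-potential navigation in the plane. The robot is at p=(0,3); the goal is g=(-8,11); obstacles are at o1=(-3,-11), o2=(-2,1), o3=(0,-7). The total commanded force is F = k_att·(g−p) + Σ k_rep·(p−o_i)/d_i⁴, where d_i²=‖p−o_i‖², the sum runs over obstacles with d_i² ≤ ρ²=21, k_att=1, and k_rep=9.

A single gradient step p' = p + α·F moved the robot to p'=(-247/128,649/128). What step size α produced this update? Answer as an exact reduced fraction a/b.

F_att = 1·(g−p) = 1·(-8,8) = (-8.0000,8.0000)
o1: d²=205 > ρ²=21 → inactive
o2: d²=8 ≤ ρ²=21; F_rep = 9·(2,2)/8² = (0.2812,0.2812)
o3: d²=100 > ρ²=21 → inactive
F = F_att + ΣF_rep = (-7.7188,8.2812)
Δp = p'−p = (-1.9297,2.0703); α = Δx/Fx = (-247/128) / (-247/32) = 1/4
check: Δy/Fy = (265/128) / (265/32) = 1/4 ✓

α = 1/4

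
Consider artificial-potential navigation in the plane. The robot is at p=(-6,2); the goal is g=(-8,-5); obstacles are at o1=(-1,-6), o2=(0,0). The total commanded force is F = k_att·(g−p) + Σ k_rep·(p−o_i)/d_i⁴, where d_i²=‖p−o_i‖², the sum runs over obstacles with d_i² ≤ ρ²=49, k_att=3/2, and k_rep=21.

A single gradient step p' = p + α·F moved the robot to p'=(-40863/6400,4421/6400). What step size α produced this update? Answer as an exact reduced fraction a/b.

α = 1/8

F_att = 3/2·(g−p) = 3/2·(-2,-7) = (-3.0000,-10.5000)
o1: d²=89 > ρ²=49 → inactive
o2: d²=40 ≤ ρ²=49; F_rep = 21·(-6,2)/40² = (-0.0788,0.0262)
F = F_att + ΣF_rep = (-3.0787,-10.4738)
Δp = p'−p = (-0.3848,-1.3092); α = Δx/Fx = (-2463/6400) / (-2463/800) = 1/8
check: Δy/Fy = (-8379/6400) / (-8379/800) = 1/8 ✓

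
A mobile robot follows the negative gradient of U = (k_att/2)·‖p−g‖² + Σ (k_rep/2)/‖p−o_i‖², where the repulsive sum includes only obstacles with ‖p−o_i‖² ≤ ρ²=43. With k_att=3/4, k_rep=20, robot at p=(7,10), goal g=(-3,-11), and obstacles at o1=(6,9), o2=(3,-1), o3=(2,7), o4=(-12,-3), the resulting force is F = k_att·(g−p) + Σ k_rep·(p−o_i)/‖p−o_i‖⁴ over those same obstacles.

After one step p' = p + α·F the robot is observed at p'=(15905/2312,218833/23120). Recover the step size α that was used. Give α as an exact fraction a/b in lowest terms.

α = 1/20

F_att = 3/4·(g−p) = 3/4·(-10,-21) = (-7.5000,-15.7500)
o1: d²=2 ≤ ρ²=43; F_rep = 20·(1,1)/2² = (5.0000,5.0000)
o2: d²=137 > ρ²=43 → inactive
o3: d²=34 ≤ ρ²=43; F_rep = 20·(5,3)/34² = (0.0865,0.0519)
o4: d²=530 > ρ²=43 → inactive
F = F_att + ΣF_rep = (-2.4135,-10.6981)
Δp = p'−p = (-0.1207,-0.5349); α = Δx/Fx = (-279/2312) / (-1395/578) = 1/20
check: Δy/Fy = (-12367/23120) / (-12367/1156) = 1/20 ✓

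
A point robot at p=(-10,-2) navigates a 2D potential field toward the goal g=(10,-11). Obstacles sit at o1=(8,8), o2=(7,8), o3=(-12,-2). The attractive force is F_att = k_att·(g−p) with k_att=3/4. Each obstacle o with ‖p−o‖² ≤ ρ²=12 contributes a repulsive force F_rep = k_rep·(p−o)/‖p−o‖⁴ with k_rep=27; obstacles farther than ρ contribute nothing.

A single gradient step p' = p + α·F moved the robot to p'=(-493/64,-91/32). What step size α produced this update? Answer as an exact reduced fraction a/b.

F_att = 3/4·(g−p) = 3/4·(20,-9) = (15.0000,-6.7500)
o1: d²=424 > ρ²=12 → inactive
o2: d²=389 > ρ²=12 → inactive
o3: d²=4 ≤ ρ²=12; F_rep = 27·(2,0)/4² = (3.3750,0.0000)
F = F_att + ΣF_rep = (18.3750,-6.7500)
Δp = p'−p = (2.2969,-0.8438); α = Δx/Fx = (147/64) / (147/8) = 1/8
check: Δy/Fy = (-27/32) / (-27/4) = 1/8 ✓

α = 1/8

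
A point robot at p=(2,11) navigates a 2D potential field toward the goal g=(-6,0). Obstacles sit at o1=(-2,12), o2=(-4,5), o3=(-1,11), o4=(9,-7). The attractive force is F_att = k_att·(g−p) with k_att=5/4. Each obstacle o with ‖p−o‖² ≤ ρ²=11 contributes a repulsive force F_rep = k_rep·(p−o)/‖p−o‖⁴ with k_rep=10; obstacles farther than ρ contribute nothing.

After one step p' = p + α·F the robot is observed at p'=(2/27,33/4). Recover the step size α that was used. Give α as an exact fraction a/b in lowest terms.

F_att = 5/4·(g−p) = 5/4·(-8,-11) = (-10.0000,-13.7500)
o1: d²=17 > ρ²=11 → inactive
o2: d²=72 > ρ²=11 → inactive
o3: d²=9 ≤ ρ²=11; F_rep = 10·(3,0)/9² = (0.3704,0.0000)
o4: d²=373 > ρ²=11 → inactive
F = F_att + ΣF_rep = (-9.6296,-13.7500)
Δp = p'−p = (-1.9259,-2.7500); α = Δx/Fx = (-52/27) / (-260/27) = 1/5
check: Δy/Fy = (-11/4) / (-55/4) = 1/5 ✓

α = 1/5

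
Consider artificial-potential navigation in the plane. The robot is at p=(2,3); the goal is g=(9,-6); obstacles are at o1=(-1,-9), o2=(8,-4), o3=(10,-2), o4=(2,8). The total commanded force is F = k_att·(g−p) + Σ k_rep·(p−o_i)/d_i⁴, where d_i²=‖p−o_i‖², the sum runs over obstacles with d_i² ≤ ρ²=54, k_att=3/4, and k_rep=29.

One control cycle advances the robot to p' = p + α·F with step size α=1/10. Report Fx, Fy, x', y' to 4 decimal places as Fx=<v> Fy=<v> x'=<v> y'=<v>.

Fx=5.2500 Fy=-6.9820 x'=2.5250 y'=2.3018

F_att = 3/4·(g−p) = 3/4·(7,-9) = (5.2500,-6.7500)
o1: d²=153 > ρ²=54 → inactive
o2: d²=85 > ρ²=54 → inactive
o3: d²=89 > ρ²=54 → inactive
o4: d²=25 ≤ ρ²=54; F_rep = 29·(0,-5)/25² = (0.0000,-0.2320)
F = F_att + ΣF_rep = (5.2500,-6.9820)
p' = p + 1/10·F = (2.5250,2.3018)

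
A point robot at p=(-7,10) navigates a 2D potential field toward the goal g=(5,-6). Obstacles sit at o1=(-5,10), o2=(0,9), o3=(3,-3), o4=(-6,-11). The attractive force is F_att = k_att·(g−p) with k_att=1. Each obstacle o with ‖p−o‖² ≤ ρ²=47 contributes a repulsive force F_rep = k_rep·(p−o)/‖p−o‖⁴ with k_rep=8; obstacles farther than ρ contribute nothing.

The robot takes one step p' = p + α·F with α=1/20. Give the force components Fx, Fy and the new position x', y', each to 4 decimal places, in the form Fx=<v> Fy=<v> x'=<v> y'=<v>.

F_att = 1·(g−p) = 1·(12,-16) = (12.0000,-16.0000)
o1: d²=4 ≤ ρ²=47; F_rep = 8·(-2,0)/4² = (-1.0000,0.0000)
o2: d²=50 > ρ²=47 → inactive
o3: d²=269 > ρ²=47 → inactive
o4: d²=442 > ρ²=47 → inactive
F = F_att + ΣF_rep = (11.0000,-16.0000)
p' = p + 1/20·F = (-6.4500,9.2000)

Fx=11.0000 Fy=-16.0000 x'=-6.4500 y'=9.2000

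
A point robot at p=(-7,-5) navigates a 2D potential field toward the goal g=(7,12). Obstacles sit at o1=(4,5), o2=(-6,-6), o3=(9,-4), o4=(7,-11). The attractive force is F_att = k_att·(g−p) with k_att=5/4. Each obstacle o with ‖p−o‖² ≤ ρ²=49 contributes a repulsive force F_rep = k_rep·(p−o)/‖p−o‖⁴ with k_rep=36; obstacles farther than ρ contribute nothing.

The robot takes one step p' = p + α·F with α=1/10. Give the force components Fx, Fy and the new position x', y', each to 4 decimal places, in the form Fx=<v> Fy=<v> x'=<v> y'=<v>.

Fx=8.5000 Fy=30.2500 x'=-6.1500 y'=-1.9750

F_att = 5/4·(g−p) = 5/4·(14,17) = (17.5000,21.2500)
o1: d²=221 > ρ²=49 → inactive
o2: d²=2 ≤ ρ²=49; F_rep = 36·(-1,1)/2² = (-9.0000,9.0000)
o3: d²=257 > ρ²=49 → inactive
o4: d²=232 > ρ²=49 → inactive
F = F_att + ΣF_rep = (8.5000,30.2500)
p' = p + 1/10·F = (-6.1500,-1.9750)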